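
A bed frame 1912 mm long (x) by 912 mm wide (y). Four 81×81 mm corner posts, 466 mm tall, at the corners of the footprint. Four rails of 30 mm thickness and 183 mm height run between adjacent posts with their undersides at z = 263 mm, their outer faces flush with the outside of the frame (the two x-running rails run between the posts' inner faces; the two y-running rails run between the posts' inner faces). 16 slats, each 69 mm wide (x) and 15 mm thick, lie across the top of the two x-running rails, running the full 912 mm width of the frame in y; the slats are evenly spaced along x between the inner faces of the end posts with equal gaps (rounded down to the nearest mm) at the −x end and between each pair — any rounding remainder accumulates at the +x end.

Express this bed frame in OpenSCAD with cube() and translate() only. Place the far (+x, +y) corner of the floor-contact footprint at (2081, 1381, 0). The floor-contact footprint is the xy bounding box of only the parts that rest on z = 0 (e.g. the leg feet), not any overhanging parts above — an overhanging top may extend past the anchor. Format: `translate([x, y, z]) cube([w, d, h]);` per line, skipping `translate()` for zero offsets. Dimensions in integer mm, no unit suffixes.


translate([169, 469, 0]) cube([81, 81, 466]);
translate([169, 1300, 0]) cube([81, 81, 466]);
translate([2000, 469, 0]) cube([81, 81, 466]);
translate([2000, 1300, 0]) cube([81, 81, 466]);
translate([250, 469, 263]) cube([1750, 30, 183]);
translate([250, 1351, 263]) cube([1750, 30, 183]);
translate([169, 550, 263]) cube([30, 750, 183]);
translate([2051, 550, 263]) cube([30, 750, 183]);
translate([288, 469, 446]) cube([69, 912, 15]);
translate([395, 469, 446]) cube([69, 912, 15]);
translate([502, 469, 446]) cube([69, 912, 15]);
translate([609, 469, 446]) cube([69, 912, 15]);
translate([716, 469, 446]) cube([69, 912, 15]);
translate([823, 469, 446]) cube([69, 912, 15]);
translate([930, 469, 446]) cube([69, 912, 15]);
translate([1037, 469, 446]) cube([69, 912, 15]);
translate([1144, 469, 446]) cube([69, 912, 15]);
translate([1251, 469, 446]) cube([69, 912, 15]);
translate([1358, 469, 446]) cube([69, 912, 15]);
translate([1465, 469, 446]) cube([69, 912, 15]);
translate([1572, 469, 446]) cube([69, 912, 15]);
translate([1679, 469, 446]) cube([69, 912, 15]);
translate([1786, 469, 446]) cube([69, 912, 15]);
translate([1893, 469, 446]) cube([69, 912, 15]);


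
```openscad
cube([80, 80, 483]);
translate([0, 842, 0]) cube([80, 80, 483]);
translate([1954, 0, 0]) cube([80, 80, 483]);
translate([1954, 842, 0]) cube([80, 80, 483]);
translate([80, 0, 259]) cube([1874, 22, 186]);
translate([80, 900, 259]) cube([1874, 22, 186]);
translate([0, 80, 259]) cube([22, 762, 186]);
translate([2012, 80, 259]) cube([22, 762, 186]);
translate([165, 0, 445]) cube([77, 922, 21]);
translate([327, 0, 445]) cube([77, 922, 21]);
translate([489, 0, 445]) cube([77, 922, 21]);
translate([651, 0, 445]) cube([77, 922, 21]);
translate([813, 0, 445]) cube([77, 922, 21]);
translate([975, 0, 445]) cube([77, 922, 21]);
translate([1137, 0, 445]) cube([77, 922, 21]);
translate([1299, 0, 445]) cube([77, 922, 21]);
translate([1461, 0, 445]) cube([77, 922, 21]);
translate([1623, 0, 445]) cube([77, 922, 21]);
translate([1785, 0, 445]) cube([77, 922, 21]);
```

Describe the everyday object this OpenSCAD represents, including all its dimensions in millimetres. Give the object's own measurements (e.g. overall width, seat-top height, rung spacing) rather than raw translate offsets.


A bed frame 2034 mm long (x) by 922 mm wide (y). Four 80×80 mm corner posts, 483 mm tall, at the corners of the footprint. Four rails of 22 mm thickness and 186 mm height run between adjacent posts with their undersides at z = 259 mm, their outer faces flush with the outside of the frame (the two x-running rails run between the posts' inner faces; the two y-running rails run between the posts' inner faces). 11 slats, each 77 mm wide (x) and 21 mm thick, lie across the top of the two x-running rails, running the full 922 mm width of the frame in y; along x they sit between the end posts with a 85 mm gap after the −x posts and between neighbouring slats, leaving 92 mm before the +x posts.


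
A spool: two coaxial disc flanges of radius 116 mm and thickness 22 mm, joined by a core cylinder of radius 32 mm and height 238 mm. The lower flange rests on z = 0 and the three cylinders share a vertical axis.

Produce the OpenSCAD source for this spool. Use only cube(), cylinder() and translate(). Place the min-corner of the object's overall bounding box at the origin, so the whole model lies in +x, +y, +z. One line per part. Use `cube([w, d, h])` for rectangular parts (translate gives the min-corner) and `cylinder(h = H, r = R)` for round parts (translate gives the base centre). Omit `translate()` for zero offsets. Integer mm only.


translate([116, 116, 0]) cylinder(h = 22, r = 116);
translate([116, 116, 22]) cylinder(h = 238, r = 32);
translate([116, 116, 260]) cylinder(h = 22, r = 116);


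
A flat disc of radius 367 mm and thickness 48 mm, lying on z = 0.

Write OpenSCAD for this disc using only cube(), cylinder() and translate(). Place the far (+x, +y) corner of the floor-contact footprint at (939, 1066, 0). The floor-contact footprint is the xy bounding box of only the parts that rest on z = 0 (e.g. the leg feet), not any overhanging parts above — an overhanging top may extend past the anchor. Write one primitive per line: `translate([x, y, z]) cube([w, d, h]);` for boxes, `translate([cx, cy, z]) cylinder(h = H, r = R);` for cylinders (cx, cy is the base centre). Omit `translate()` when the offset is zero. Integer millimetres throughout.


translate([572, 699, 0]) cylinder(h = 48, r = 367);


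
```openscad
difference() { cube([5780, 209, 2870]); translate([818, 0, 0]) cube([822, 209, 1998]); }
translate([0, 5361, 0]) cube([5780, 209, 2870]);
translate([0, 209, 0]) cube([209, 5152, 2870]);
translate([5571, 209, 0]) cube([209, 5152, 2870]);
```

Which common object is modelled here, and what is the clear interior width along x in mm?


A single room. The interior width is 5362 mm.

Four walls enclosing a rectangle with a door in the front wall — a room. Outside width 5780 minus two 209 mm walls gives 5362 mm.


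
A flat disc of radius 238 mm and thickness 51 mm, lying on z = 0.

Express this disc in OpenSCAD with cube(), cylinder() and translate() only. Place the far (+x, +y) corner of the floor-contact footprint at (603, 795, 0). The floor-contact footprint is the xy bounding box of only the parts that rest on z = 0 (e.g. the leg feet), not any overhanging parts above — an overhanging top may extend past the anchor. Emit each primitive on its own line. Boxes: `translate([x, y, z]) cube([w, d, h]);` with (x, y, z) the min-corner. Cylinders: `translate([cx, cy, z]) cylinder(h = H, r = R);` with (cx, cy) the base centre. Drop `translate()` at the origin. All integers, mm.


translate([365, 557, 0]) cylinder(h = 51, r = 238);


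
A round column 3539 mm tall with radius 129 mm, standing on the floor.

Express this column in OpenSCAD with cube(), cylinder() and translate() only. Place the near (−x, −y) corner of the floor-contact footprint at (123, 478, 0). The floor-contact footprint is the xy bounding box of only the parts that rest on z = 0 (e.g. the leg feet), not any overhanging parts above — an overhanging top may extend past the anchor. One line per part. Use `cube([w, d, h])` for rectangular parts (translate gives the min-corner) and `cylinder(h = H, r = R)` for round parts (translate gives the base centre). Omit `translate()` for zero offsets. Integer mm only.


translate([252, 607, 0]) cylinder(h = 3539, r = 129);


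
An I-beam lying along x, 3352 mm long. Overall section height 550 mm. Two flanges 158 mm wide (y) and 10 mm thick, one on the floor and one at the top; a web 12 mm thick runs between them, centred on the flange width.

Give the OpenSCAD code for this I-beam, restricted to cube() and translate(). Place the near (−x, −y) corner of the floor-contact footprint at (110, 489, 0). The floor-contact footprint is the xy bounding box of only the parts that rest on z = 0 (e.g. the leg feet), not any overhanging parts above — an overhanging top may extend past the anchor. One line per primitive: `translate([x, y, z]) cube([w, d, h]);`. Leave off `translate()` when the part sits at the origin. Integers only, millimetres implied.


translate([110, 489, 0]) cube([3352, 158, 10]);
translate([110, 562, 10]) cube([3352, 12, 530]);
translate([110, 489, 540]) cube([3352, 158, 10]);


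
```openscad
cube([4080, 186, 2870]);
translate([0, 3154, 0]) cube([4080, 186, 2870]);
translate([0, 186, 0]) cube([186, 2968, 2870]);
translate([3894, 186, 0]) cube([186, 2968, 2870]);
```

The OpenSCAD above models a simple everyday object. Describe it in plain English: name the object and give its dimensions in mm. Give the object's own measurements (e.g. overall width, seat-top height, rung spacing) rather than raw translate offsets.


The wall frame of a small rectangular building: four walls, each 2870 mm tall and 186 mm thick, enclosing a footprint 4080 mm (x) by 3340 mm (y) outside-to-outside, with no floor or roof. The front and back walls (the −y and +y sides) span the full width; the two side walls fit between them.


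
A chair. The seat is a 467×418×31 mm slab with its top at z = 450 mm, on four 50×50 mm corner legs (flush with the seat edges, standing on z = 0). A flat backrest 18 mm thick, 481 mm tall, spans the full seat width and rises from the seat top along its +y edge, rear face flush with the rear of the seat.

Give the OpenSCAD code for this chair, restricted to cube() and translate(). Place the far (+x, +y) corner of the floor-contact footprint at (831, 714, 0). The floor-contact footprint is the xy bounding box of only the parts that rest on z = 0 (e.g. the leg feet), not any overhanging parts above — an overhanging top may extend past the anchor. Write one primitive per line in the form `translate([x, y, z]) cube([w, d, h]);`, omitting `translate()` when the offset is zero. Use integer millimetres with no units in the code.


// leg_h = 450 - 31 = 419
translate([364, 296, 419]) cube([467, 418, 31]);
translate([364, 296, 0]) cube([50, 50, 419]);
translate([781, 296, 0]) cube([50, 50, 419]);
translate([364, 664, 0]) cube([50, 50, 419]);
translate([781, 664, 0]) cube([50, 50, 419]);
translate([364, 696, 450]) cube([467, 18, 481]);


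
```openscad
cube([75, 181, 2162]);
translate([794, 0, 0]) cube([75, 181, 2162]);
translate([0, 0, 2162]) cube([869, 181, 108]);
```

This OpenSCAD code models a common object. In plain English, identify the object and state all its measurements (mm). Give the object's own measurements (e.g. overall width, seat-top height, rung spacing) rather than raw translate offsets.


A door frame. The clear opening is 719 mm wide and 2162 mm high. Two 75 mm wide jambs, 181 mm deep, stand either side of the opening from the floor to the top of the opening. A 108 mm thick head sits across the top of both jambs, spanning the full outside width of the frame.


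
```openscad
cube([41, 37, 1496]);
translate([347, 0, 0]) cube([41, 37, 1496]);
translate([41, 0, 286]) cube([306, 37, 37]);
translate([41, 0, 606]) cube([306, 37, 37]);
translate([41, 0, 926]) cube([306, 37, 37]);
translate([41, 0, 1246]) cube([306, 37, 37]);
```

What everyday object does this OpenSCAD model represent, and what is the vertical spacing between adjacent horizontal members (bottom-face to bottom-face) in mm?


A ladder. The rung spacing is 320 mm.

Two tall 41×37 posts with 4 short bars between them — a ladder. Adjacent rungs sit at z = 286 and z = 606, so the spacing is 606 − 286 = 320 mm.


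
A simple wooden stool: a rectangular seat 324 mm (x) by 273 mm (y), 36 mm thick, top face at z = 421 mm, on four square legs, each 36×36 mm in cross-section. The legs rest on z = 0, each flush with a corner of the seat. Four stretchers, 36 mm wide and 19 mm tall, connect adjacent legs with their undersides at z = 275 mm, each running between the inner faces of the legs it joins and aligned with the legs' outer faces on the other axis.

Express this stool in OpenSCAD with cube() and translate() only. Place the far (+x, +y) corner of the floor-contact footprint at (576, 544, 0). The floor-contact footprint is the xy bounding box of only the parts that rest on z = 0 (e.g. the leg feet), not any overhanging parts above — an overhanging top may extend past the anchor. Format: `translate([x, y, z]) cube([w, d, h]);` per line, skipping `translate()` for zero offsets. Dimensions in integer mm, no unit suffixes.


translate([252, 271, 385]) cube([324, 273, 36]);
translate([252, 271, 0]) cube([36, 36, 385]);
translate([540, 271, 0]) cube([36, 36, 385]);
translate([252, 508, 0]) cube([36, 36, 385]);
translate([540, 508, 0]) cube([36, 36, 385]);
translate([288, 271, 275]) cube([252, 36, 19]);
translate([288, 508, 275]) cube([252, 36, 19]);
translate([252, 307, 275]) cube([36, 201, 19]);
translate([540, 307, 275]) cube([36, 201, 19]);


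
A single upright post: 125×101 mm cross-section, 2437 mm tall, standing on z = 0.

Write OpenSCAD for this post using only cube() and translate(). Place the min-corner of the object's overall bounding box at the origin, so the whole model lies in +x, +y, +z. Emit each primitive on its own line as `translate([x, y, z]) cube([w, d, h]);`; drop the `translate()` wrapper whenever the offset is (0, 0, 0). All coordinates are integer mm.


cube([125, 101, 2437]);


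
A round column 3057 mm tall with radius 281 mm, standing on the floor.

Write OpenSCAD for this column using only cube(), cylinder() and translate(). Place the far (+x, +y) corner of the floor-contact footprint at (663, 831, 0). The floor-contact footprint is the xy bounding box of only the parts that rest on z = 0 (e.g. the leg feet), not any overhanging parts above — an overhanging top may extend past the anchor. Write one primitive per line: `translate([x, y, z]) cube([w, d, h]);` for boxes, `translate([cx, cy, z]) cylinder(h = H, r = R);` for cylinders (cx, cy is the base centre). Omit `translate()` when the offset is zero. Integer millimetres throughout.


translate([382, 550, 0]) cylinder(h = 3057, r = 281);


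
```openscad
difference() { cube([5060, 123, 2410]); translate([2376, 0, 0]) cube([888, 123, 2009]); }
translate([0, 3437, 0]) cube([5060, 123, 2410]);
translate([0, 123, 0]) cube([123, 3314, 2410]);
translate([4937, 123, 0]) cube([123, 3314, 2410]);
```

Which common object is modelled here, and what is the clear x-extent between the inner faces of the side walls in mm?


A single room. The interior width is 4814 mm.

Four walls enclosing a rectangle with a door in the front wall — a room. Outside width 5060 minus two 123 mm walls gives 4814 mm.


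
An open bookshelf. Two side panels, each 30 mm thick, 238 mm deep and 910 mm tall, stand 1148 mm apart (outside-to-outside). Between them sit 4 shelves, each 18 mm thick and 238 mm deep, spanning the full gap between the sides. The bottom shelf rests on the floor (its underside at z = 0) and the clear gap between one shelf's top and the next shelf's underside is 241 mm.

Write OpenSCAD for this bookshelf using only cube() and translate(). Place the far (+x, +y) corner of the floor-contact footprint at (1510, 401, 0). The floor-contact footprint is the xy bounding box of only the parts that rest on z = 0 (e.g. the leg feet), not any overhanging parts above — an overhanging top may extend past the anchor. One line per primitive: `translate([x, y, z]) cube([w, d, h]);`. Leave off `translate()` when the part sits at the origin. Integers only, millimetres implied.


translate([362, 163, 0]) cube([30, 238, 910]);
translate([1480, 163, 0]) cube([30, 238, 910]);
translate([392, 163, 0]) cube([1088, 238, 18]);
translate([392, 163, 259]) cube([1088, 238, 18]);
translate([392, 163, 518]) cube([1088, 238, 18]);
translate([392, 163, 777]) cube([1088, 238, 18]);


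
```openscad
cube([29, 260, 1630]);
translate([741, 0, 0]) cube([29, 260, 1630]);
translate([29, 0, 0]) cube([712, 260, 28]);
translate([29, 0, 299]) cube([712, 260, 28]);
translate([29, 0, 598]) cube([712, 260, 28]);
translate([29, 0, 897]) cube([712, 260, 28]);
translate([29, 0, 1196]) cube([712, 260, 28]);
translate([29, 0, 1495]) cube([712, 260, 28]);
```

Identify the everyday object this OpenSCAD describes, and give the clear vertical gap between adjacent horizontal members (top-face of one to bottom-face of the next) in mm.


A bookshelf. The clear shelf gap is 271 mm.

Two tall side panels with 6 horizontal boards between them — a bookshelf. The first two shelf undersides are at z = 0 and z = 299; with shelf thickness 28, the clear gap is 299 − 0 − 28 = 271 mm.


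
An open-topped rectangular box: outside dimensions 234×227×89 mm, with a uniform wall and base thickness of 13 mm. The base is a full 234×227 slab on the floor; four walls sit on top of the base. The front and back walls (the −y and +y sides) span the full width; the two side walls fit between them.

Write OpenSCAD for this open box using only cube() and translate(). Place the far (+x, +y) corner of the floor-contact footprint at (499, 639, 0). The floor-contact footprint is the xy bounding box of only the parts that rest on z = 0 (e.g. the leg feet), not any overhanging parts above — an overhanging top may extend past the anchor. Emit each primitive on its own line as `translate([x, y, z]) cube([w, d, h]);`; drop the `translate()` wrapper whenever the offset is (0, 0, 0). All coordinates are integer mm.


translate([265, 412, 0]) cube([234, 227, 13]);
translate([265, 412, 13]) cube([234, 13, 76]);
translate([265, 626, 13]) cube([234, 13, 76]);
translate([265, 425, 13]) cube([13, 201, 76]);
translate([486, 425, 13]) cube([13, 201, 76]);


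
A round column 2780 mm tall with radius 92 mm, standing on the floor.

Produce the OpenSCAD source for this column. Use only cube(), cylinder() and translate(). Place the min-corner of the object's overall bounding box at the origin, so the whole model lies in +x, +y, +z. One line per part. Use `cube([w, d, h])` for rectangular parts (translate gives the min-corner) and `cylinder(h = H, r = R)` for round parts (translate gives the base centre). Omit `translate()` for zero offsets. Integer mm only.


translate([92, 92, 0]) cylinder(h = 2780, r = 92);


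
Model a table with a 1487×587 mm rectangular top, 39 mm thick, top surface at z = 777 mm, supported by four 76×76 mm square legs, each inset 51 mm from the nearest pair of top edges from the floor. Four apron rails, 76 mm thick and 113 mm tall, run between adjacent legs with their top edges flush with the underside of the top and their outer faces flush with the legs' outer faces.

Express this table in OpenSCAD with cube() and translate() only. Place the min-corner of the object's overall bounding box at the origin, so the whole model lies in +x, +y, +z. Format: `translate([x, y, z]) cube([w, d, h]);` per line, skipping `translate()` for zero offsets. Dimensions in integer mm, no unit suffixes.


translate([0, 0, 738]) cube([1487, 587, 39]);
translate([51, 51, 0]) cube([76, 76, 738]);
translate([1360, 51, 0]) cube([76, 76, 738]);
translate([51, 460, 0]) cube([76, 76, 738]);
translate([1360, 460, 0]) cube([76, 76, 738]);
translate([127, 51, 625]) cube([1233, 76, 113]);
translate([127, 460, 625]) cube([1233, 76, 113]);
translate([51, 127, 625]) cube([76, 333, 113]);
translate([1360, 127, 625]) cube([76, 333, 113]);


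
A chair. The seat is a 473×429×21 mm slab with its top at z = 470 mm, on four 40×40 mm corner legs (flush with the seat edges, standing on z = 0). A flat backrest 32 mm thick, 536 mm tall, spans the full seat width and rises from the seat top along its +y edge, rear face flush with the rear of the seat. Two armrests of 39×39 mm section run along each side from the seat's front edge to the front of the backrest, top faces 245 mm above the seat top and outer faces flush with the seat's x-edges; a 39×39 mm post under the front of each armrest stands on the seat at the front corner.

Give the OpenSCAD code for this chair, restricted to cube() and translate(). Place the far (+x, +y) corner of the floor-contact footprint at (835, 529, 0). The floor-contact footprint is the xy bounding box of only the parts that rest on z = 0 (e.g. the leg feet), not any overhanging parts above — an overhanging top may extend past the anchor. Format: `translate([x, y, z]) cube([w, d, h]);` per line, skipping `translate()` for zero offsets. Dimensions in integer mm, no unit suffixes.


// leg_h = 470 - 21 = 449
// arm post h = 245 - 39 = 206
translate([362, 100, 449]) cube([473, 429, 21]);
translate([362, 100, 0]) cube([40, 40, 449]);
translate([795, 100, 0]) cube([40, 40, 449]);
translate([362, 489, 0]) cube([40, 40, 449]);
translate([795, 489, 0]) cube([40, 40, 449]);
translate([362, 497, 470]) cube([473, 32, 536]);
translate([362, 100, 676]) cube([39, 397, 39]);
translate([796, 100, 676]) cube([39, 397, 39]);
translate([362, 100, 470]) cube([39, 39, 206]);
translate([796, 100, 470]) cube([39, 39, 206]);


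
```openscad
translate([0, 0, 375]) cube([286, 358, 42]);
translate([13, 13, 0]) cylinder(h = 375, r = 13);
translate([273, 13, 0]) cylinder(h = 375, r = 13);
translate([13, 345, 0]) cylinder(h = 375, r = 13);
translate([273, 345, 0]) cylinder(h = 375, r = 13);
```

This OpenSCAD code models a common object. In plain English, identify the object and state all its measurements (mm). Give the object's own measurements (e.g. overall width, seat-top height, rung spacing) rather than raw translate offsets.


A simple wooden stool: a rectangular seat 286 mm (x) by 358 mm (y), 42 mm thick, top face at z = 417 mm, on four round legs, each 26 mm in diameter. The legs rest on z = 0, each leg's axis is inset half a diameter from the nearest pair of seat edges (so the leg's bounding box is flush with the corner).


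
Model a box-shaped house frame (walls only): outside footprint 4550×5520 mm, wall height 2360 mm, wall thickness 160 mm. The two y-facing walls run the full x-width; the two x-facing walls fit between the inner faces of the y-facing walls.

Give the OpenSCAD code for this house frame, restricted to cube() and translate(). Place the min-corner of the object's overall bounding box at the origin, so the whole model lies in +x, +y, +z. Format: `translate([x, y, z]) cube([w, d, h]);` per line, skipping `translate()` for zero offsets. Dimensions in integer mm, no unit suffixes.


cube([4550, 160, 2360]);
translate([0, 5360, 0]) cube([4550, 160, 2360]);
translate([0, 160, 0]) cube([160, 5200, 2360]);
translate([4390, 160, 0]) cube([160, 5200, 2360]);


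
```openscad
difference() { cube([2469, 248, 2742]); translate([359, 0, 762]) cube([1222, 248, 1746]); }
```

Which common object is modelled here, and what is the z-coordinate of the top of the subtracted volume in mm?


A wall with a window opening. The window head height is 2508 mm.

A wall with a rectangular opening subtracted — a window. Sill at z = 762, opening 1746 mm tall, so the head is at 762 + 1746 = 2508 mm.


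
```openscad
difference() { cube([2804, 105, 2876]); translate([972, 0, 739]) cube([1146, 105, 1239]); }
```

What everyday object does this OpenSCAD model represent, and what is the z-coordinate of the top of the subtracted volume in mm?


A wall with a window opening. The window head height is 1978 mm.

A wall with a rectangular opening subtracted — a window. Sill at z = 739, opening 1239 mm tall, so the head is at 739 + 1239 = 1978 mm.


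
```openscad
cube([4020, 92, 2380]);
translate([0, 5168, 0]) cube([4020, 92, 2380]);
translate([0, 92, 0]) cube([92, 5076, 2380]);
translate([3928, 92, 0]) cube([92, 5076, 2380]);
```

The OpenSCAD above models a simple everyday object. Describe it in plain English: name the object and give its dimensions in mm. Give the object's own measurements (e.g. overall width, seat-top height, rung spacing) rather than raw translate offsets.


The wall frame of a small rectangular building: four walls, each 2380 mm tall and 92 mm thick, enclosing a footprint 4020 mm (x) by 5260 mm (y) outside-to-outside, with no floor or roof. The front and back walls (the −y and +y sides) span the full width; the two side walls fit between them.


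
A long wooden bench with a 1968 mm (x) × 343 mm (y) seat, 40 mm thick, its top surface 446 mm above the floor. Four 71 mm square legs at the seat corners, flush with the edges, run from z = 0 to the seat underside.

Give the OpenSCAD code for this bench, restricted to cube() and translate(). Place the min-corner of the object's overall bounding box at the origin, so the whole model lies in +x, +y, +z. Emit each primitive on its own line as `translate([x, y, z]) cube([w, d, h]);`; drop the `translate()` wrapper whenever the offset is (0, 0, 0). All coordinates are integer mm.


// leg_h = 446 − 40 = 406
translate([0, 0, 406]) cube([1968, 343, 40]);
cube([71, 71, 406]);
translate([0, 272, 0]) cube([71, 71, 406]);
translate([1897, 0, 0]) cube([71, 71, 406]);
translate([1897, 272, 0]) cube([71, 71, 406]);


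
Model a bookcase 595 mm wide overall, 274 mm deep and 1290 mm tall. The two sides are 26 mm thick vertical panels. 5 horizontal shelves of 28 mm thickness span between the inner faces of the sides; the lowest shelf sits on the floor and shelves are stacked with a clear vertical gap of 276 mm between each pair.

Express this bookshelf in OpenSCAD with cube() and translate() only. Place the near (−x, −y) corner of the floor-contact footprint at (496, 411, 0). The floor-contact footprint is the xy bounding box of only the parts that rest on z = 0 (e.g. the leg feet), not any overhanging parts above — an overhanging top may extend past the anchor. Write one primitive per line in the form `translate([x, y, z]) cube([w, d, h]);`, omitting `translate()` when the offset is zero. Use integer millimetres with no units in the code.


translate([496, 411, 0]) cube([26, 274, 1290]);
translate([1065, 411, 0]) cube([26, 274, 1290]);
translate([522, 411, 0]) cube([543, 274, 28]);
translate([522, 411, 304]) cube([543, 274, 28]);
translate([522, 411, 608]) cube([543, 274, 28]);
translate([522, 411, 912]) cube([543, 274, 28]);
translate([522, 411, 1216]) cube([543, 274, 28]);


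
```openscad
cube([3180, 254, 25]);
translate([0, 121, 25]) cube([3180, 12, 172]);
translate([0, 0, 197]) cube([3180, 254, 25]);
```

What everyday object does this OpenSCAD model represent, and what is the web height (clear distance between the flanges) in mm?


An I-beam. The web height is 172 mm.

Two wide flanges with a thin centred web — an I-beam. Overall 222 mm minus two 25 mm flanges gives a web of 222 − 2·25 = 172 mm.


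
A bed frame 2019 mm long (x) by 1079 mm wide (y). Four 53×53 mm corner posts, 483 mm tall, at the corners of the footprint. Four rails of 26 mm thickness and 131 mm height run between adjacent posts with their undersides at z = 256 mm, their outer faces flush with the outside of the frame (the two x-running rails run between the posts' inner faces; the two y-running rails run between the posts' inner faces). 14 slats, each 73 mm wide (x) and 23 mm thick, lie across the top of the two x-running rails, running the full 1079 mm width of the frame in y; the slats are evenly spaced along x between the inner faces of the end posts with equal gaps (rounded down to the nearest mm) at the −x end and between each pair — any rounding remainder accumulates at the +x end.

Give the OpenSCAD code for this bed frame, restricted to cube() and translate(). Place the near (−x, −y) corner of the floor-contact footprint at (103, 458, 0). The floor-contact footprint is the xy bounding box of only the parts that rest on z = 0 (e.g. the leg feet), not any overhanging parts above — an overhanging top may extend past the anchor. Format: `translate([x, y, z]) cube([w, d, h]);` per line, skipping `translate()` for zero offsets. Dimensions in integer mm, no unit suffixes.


// slat z = rail_z + rail_h = 256 + 131 = 387
// slat gap = ⌊(1913 − 14·73) / 15⌋ = 59
translate([103, 458, 0]) cube([53, 53, 483]);
translate([103, 1484, 0]) cube([53, 53, 483]);
translate([2069, 458, 0]) cube([53, 53, 483]);
translate([2069, 1484, 0]) cube([53, 53, 483]);
translate([156, 458, 256]) cube([1913, 26, 131]);
translate([156, 1511, 256]) cube([1913, 26, 131]);
translate([103, 511, 256]) cube([26, 973, 131]);
translate([2096, 511, 256]) cube([26, 973, 131]);
translate([215, 458, 387]) cube([73, 1079, 23]);
translate([347, 458, 387]) cube([73, 1079, 23]);
translate([479, 458, 387]) cube([73, 1079, 23]);
translate([611, 458, 387]) cube([73, 1079, 23]);
translate([743, 458, 387]) cube([73, 1079, 23]);
translate([875, 458, 387]) cube([73, 1079, 23]);
translate([1007, 458, 387]) cube([73, 1079, 23]);
translate([1139, 458, 387]) cube([73, 1079, 23]);
translate([1271, 458, 387]) cube([73, 1079, 23]);
translate([1403, 458, 387]) cube([73, 1079, 23]);
translate([1535, 458, 387]) cube([73, 1079, 23]);
translate([1667, 458, 387]) cube([73, 1079, 23]);
translate([1799, 458, 387]) cube([73, 1079, 23]);
translate([1931, 458, 387]) cube([73, 1079, 23]);


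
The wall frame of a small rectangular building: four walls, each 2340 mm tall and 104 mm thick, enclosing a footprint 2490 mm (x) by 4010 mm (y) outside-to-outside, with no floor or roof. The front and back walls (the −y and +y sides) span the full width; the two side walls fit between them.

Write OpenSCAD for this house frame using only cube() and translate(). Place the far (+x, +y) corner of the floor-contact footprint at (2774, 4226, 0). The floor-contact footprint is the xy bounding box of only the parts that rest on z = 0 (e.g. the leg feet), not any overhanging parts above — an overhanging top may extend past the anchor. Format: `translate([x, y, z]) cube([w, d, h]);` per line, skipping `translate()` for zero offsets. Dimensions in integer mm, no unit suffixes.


translate([284, 216, 0]) cube([2490, 104, 2340]);
translate([284, 4122, 0]) cube([2490, 104, 2340]);
translate([284, 320, 0]) cube([104, 3802, 2340]);
translate([2670, 320, 0]) cube([104, 3802, 2340]);


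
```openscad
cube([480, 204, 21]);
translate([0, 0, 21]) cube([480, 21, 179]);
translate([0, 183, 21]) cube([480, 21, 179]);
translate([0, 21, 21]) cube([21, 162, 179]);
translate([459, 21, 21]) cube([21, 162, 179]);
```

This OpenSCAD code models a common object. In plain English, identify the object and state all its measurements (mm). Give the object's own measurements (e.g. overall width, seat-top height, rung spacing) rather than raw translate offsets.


An open-topped rectangular box: outside dimensions 480×204×200 mm, with a uniform wall and base thickness of 21 mm. The base is a full 480×204 slab on the floor; four walls sit on top of the base. The front and back walls (the −y and +y sides) span the full width; the two side walls fit between them.


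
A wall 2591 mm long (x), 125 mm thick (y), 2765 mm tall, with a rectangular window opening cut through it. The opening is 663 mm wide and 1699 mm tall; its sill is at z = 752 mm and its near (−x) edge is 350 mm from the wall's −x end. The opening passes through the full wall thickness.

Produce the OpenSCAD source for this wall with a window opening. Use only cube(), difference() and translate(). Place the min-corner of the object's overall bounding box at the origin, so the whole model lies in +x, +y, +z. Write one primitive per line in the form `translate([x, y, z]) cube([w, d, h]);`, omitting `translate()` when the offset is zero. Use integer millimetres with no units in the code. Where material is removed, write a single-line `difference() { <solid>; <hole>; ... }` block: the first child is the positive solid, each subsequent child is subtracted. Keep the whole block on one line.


difference() { cube([2591, 125, 2765]); translate([350, 0, 752]) cube([663, 125, 1699]); }


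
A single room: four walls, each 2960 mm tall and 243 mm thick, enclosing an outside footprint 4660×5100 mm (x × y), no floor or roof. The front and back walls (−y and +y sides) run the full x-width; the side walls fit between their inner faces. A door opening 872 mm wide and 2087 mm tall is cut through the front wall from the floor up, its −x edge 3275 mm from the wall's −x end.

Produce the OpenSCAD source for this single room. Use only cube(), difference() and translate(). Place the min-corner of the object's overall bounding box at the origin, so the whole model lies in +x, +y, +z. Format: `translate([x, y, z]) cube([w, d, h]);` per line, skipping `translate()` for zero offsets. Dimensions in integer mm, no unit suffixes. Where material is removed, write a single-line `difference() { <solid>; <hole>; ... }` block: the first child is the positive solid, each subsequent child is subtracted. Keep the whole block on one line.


difference() { cube([4660, 243, 2960]); translate([3275, 0, 0]) cube([872, 243, 2087]); }
translate([0, 4857, 0]) cube([4660, 243, 2960]);
translate([0, 243, 0]) cube([243, 4614, 2960]);
translate([4417, 243, 0]) cube([243, 4614, 2960]);


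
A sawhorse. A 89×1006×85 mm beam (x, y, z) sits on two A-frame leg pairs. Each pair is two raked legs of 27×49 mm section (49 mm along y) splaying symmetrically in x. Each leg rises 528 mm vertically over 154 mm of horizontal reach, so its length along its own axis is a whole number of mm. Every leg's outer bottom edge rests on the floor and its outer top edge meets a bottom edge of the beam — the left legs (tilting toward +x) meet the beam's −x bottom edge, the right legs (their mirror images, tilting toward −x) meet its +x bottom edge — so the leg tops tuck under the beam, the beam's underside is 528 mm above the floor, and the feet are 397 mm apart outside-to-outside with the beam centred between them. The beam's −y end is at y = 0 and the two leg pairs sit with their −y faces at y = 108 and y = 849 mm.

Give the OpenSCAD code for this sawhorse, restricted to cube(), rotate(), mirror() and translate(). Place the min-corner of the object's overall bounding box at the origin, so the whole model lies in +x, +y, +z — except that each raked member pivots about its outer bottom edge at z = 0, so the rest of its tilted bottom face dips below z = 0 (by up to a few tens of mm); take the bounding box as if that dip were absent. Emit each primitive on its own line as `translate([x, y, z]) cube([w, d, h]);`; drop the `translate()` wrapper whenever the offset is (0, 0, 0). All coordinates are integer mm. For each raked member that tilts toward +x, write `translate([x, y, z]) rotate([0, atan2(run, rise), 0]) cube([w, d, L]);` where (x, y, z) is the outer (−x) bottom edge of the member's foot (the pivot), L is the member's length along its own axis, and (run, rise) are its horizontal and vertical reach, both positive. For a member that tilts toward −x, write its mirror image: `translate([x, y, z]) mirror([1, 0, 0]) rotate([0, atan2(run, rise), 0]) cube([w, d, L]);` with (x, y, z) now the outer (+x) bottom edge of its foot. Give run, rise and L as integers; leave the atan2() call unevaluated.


translate([154, 0, 528]) cube([89, 1006, 85]);
translate([0, 108, 0]) rotate([0, atan2(154, 528), 0]) cube([27, 49, 550]);
translate([397, 108, 0]) mirror([1, 0, 0]) rotate([0, atan2(154, 528), 0]) cube([27, 49, 550]);
translate([0, 849, 0]) rotate([0, atan2(154, 528), 0]) cube([27, 49, 550]);
translate([397, 849, 0]) mirror([1, 0, 0]) rotate([0, atan2(154, 528), 0]) cube([27, 49, 550]);


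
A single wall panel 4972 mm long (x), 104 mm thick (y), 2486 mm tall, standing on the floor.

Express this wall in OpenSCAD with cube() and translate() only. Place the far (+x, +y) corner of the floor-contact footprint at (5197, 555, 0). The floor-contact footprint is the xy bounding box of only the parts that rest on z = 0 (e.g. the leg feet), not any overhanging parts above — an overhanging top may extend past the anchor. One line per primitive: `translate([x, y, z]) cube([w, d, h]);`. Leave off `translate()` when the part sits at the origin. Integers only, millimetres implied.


translate([225, 451, 0]) cube([4972, 104, 2486]);


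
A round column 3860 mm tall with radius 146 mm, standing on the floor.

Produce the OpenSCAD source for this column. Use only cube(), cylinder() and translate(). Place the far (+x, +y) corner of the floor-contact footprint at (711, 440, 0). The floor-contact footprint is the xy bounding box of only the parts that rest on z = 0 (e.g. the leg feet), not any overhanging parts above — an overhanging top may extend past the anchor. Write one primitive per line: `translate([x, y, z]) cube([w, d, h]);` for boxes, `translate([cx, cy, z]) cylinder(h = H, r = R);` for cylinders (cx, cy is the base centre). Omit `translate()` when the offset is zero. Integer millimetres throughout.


translate([565, 294, 0]) cylinder(h = 3860, r = 146);


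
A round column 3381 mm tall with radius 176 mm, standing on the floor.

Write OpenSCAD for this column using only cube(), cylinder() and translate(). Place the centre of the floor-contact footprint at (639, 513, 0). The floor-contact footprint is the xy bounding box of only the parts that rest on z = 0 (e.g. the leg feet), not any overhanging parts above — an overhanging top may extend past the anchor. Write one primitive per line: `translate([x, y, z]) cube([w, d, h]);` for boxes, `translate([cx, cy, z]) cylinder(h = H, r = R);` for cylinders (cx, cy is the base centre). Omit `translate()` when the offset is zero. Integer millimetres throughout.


translate([639, 513, 0]) cylinder(h = 3381, r = 176);


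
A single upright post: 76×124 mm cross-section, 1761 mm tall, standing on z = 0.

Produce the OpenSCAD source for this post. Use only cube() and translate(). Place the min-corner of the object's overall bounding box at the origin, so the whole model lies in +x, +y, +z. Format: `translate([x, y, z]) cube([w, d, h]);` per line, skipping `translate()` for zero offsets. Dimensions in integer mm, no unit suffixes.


cube([76, 124, 1761]);


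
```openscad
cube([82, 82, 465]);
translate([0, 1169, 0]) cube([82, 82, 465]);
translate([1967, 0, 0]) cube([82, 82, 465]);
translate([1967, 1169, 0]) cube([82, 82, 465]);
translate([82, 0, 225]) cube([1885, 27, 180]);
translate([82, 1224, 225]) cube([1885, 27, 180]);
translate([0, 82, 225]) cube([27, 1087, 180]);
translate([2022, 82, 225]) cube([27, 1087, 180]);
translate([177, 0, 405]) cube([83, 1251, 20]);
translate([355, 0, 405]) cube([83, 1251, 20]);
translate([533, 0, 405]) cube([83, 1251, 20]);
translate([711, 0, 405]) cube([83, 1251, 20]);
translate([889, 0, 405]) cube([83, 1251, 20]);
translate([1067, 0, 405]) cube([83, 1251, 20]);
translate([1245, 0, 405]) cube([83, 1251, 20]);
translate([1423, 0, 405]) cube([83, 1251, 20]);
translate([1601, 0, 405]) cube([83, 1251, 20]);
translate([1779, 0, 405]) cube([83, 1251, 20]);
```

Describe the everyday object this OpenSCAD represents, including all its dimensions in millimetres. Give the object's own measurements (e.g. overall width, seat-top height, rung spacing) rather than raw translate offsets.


A bed frame 2049 mm long (x) by 1251 mm wide (y). Four 82×82 mm corner posts, 465 mm tall, at the corners of the footprint. Four rails of 27 mm thickness and 180 mm height run between adjacent posts with their undersides at z = 225 mm, their outer faces flush with the outside of the frame (the two x-running rails run between the posts' inner faces; the two y-running rails run between the posts' inner faces). 10 slats, each 83 mm wide (x) and 20 mm thick, lie across the top of the two x-running rails, running the full 1251 mm width of the frame in y; along x they sit between the end posts with a 95 mm gap after the −x posts and between neighbouring slats, leaving 105 mm before the +x posts.


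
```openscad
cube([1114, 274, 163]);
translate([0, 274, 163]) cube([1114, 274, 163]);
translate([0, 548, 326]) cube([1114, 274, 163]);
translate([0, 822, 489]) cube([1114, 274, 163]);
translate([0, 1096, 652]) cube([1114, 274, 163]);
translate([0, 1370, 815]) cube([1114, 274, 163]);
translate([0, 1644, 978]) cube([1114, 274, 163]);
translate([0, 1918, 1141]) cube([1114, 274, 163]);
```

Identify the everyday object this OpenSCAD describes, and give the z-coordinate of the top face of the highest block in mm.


A staircase. The total rise is 1304 mm.

8 identical blocks, each offset up and back from the previous — a staircase. Each step is 163 mm tall and there are 8 of them, so the total rise is 8 × 163 = 1304 mm.
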